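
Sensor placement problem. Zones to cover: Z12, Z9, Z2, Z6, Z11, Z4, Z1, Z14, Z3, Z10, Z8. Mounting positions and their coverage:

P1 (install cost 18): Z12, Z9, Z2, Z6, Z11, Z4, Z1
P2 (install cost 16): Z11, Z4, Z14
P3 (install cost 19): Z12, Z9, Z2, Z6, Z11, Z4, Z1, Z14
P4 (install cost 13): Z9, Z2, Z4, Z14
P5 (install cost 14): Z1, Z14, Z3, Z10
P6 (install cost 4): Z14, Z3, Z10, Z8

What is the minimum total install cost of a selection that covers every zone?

22

P1, P6 cover every zone at install cost 18 + 4 = 22.
Any cover uses at least 2 sensor positions; among all covering selections none totals below 22.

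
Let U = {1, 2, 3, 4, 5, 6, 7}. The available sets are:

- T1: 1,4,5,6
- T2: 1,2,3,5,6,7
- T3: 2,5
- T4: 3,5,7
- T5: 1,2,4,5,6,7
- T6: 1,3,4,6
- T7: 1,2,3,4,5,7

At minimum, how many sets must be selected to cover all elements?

T1, T2 together cover {1, 2, 3, 4, 5, 6, 7} — every element.
No single set contains all 7 elements, so 2 is optimal.

2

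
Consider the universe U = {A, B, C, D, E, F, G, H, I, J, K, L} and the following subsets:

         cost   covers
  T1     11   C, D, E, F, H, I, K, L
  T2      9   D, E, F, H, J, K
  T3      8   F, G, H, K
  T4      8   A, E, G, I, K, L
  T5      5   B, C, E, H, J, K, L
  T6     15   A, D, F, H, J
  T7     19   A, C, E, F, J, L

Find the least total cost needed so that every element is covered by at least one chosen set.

22

T2, T4, T5 cover every element at cost 9 + 8 + 5 = 22.
Any cover uses at least 3 sets; among all covering selections none totals below 22.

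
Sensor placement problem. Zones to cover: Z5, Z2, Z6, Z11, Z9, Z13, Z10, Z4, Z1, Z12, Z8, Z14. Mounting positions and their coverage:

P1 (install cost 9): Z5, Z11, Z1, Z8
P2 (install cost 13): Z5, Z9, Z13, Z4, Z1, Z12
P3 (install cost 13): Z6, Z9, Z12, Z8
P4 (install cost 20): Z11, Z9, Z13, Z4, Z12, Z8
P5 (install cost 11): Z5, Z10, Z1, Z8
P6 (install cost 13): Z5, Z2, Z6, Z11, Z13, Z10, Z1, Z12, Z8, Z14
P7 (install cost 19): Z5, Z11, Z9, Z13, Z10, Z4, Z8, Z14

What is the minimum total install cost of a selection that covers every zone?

26

P2, P6 cover every zone at install cost 13 + 13 = 26.
Any cover uses at least 2 sensor positions; among all covering selections none totals below 26.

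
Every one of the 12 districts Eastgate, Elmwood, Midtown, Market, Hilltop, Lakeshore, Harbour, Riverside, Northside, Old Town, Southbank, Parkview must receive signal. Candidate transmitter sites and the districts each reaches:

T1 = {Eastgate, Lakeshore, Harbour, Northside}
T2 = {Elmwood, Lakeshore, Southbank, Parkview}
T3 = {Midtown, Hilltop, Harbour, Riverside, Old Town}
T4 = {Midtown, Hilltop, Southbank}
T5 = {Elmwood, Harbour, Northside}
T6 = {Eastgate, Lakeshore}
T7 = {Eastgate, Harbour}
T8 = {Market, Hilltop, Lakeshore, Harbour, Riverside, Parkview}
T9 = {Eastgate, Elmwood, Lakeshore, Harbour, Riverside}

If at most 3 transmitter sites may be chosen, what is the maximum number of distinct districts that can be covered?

Choosing T1, T2, T3 covers {Eastgate, Elmwood, Midtown, Hilltop, Lakeshore, Harbour, Riverside, Northside, Old Town, Southbank, Parkview} — 11 districts.
No choice of 3 transmitter sites does better; here Market is left uncovered.

11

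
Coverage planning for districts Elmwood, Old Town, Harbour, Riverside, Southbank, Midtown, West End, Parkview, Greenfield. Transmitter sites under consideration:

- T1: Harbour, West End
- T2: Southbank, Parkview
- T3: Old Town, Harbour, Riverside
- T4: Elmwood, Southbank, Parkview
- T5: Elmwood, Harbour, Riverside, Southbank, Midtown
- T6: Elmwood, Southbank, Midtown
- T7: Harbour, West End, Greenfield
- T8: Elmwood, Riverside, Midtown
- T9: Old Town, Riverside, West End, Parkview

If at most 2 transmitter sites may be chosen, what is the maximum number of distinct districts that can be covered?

Choosing T5, T9 covers {Elmwood, Old Town, Harbour, Riverside, Southbank, Midtown, West End, Parkview} — 8 districts.
No choice of 2 transmitter sites does better; here Greenfield is left uncovered.

8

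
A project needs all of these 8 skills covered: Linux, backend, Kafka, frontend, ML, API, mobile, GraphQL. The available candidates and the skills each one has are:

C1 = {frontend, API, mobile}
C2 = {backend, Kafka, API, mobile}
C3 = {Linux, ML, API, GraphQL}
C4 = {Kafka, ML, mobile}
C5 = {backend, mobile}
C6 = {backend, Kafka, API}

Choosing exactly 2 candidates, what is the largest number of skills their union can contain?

Choosing C2, C3 covers {Linux, backend, Kafka, ML, API, mobile, GraphQL} — 7 skills.
No choice of 2 candidates does better; here frontend is left uncovered.

7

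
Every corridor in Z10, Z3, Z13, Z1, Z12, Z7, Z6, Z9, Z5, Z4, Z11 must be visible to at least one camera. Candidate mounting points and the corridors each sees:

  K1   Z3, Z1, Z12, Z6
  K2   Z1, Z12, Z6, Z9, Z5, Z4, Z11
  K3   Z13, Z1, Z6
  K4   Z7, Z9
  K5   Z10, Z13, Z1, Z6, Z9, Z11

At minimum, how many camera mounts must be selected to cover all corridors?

K1, K2, K4, K5 together cover {Z10, Z3, Z13, Z1, Z12, Z7, Z6, Z9, Z5, Z4, Z11} — every corridor.
No 3 of the 5 camera mounts cover everything (all 10 triples fall short), so 4 is minimum.

4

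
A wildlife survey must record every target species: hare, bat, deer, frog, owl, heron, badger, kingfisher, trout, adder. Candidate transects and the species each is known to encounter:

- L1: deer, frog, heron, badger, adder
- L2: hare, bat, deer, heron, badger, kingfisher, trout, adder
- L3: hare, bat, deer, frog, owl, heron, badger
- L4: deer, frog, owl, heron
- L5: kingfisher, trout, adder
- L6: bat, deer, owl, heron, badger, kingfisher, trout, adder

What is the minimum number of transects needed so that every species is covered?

2

L2, L3 together cover {hare, bat, deer, frog, owl, heron, badger, kingfisher, trout, adder} — every species.
No single transect contains all 10 species, so 2 is optimal.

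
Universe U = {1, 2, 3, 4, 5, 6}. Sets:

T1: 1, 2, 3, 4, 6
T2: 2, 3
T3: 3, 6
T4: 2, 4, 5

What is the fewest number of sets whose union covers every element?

2

T1, T4 together cover {1, 2, 3, 4, 5, 6} — every element.
No single set contains all 6 elements, so 2 is optimal.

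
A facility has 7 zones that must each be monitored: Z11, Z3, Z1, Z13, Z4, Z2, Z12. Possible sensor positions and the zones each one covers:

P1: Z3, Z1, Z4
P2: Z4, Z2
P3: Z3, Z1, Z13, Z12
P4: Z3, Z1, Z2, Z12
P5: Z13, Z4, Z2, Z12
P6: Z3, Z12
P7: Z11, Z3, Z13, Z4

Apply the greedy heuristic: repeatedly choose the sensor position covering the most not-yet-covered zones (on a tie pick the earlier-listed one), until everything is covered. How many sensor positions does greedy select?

Pick 1: P3 covers 4 new zones (Z3, Z1, Z13, Z12).
Pick 2: P2 covers 2 new zones (Z4, Z2).
Pick 3: P7 covers 1 new zones (Z11).
Greedy uses 3 sensor positions. (The true minimum is 2.)

3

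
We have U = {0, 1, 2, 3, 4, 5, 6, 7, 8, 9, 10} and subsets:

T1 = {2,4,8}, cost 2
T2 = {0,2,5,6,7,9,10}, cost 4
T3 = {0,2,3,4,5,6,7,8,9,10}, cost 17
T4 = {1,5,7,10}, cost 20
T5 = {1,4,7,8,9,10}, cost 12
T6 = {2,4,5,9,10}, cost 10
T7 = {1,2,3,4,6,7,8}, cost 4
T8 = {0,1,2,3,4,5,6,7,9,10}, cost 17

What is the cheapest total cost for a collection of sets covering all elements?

T2, T7 cover every element at cost 4 + 4 = 8.
Any cover uses at least 2 sets; among all covering selections none totals below 8.
Greedy by coverage-per-cost would pick T2, T1, T7 for 10 — worse than the optimum 8.

8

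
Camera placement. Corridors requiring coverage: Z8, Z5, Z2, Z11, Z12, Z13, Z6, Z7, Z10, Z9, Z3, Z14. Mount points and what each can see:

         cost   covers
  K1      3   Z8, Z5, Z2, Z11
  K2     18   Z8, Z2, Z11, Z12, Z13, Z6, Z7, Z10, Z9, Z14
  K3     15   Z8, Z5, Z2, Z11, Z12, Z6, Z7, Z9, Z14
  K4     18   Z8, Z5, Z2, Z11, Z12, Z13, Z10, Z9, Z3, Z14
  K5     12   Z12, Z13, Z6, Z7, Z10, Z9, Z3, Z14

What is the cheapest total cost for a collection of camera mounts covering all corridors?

K1, K5 cover every corridor at cost 3 + 12 = 15.
Any cover uses at least 2 camera mounts; among all covering selections none totals below 15.

15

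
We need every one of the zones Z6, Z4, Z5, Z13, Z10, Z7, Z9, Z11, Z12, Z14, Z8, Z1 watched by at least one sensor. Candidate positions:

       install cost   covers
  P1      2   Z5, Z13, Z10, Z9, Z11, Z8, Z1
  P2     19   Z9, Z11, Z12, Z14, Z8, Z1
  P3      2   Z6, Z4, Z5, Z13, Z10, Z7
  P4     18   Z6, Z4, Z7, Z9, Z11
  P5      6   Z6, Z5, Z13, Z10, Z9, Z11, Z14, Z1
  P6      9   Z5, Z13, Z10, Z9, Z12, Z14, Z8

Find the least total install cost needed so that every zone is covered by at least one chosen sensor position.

13

P1, P3, P6 cover every zone at install cost 2 + 2 + 9 = 13.
Any cover uses at least 2 sensor positions; among all covering selections none totals below 13.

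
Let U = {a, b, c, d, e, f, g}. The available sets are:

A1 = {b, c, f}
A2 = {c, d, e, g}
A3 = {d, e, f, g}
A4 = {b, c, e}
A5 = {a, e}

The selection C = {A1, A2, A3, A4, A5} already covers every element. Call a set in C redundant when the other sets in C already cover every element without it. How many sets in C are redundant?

Drop A1: the rest still cover every element — redundant.
Drop A2: the rest still cover every element — redundant.
Drop A3: the rest still cover every element — redundant.
Drop A4: the rest still cover every element — redundant.
Drop A5: a uncovered — not redundant.
4 redundant: A1, A2, A3, A4.

4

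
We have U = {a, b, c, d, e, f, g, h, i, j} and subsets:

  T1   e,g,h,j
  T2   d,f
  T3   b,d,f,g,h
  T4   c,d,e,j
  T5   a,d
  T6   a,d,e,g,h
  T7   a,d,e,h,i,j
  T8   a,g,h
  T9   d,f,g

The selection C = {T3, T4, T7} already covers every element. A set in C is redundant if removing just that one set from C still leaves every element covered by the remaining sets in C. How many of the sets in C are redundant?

0

Drop T3: b, f, g uncovered — not redundant.
Drop T4: c uncovered — not redundant.
Drop T7: a, i uncovered — not redundant.
None of the sets in C is redundant.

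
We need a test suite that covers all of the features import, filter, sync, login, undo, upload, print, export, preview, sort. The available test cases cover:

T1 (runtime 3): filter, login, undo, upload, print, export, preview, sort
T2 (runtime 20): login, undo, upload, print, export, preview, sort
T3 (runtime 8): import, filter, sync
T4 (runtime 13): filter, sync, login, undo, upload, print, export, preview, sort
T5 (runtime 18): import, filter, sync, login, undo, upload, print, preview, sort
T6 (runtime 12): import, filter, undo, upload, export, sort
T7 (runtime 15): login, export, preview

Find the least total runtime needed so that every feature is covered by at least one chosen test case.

11

T1, T3 cover every feature at runtime 3 + 8 = 11.
Any cover uses at least 2 test cases; among all covering selections none totals below 11.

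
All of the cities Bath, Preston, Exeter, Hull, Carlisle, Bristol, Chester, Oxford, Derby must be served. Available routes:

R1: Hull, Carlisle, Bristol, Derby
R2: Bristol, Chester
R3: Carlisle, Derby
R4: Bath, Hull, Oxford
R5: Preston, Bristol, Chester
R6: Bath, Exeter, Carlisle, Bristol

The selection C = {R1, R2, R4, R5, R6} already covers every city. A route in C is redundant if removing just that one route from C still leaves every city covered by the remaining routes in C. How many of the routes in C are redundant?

1

Drop R1: Derby uncovered — not redundant.
Drop R2: the rest still cover every city — redundant.
Drop R4: Oxford uncovered — not redundant.
Drop R5: Preston uncovered — not redundant.
Drop R6: Exeter uncovered — not redundant.
1 redundant: R2.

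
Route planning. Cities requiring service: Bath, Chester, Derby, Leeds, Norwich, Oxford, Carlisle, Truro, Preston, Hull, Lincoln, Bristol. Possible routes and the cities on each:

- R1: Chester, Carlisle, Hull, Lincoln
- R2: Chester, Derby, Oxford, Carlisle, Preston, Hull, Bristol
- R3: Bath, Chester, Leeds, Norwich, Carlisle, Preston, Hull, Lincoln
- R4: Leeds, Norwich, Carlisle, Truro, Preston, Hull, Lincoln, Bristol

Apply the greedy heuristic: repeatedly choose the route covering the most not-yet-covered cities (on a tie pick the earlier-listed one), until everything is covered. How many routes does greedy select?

3

Pick 1: R3 covers 8 new cities (Bath, Chester, Leeds, Norwich, Carlisle, Preston, Hull, Lincoln).
Pick 2: R2 covers 3 new cities (Derby, Oxford, Bristol).
Pick 3: R4 covers 1 new cities (Truro).
Greedy uses 3 routes.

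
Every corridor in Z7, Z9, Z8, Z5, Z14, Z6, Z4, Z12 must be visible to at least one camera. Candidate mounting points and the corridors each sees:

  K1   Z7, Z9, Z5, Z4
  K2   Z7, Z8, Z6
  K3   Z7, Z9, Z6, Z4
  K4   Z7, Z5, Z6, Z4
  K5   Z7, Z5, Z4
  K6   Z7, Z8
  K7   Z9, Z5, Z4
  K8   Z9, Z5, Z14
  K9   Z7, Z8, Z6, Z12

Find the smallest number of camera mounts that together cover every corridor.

3

K1, K8, K9 together cover {Z7, Z9, Z8, Z5, Z14, Z6, Z4, Z12} — every corridor.
No 2 of the 9 camera mounts cover everything (all 36 pairs fall short), so 3 is minimum.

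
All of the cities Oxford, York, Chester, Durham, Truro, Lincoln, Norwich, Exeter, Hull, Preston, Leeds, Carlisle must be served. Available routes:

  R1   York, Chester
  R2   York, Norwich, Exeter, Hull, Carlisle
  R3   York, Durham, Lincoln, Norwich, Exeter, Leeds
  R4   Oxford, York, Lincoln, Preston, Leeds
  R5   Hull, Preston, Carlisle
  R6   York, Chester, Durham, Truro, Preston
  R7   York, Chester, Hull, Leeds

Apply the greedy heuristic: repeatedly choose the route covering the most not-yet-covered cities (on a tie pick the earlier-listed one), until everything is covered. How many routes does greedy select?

Pick 1: R3 covers 6 new cities (York, Durham, Lincoln, Norwich, Exeter, Leeds).
Pick 2: R5 covers 3 new cities (Hull, Preston, Carlisle).
Pick 3: R6 covers 2 new cities (Chester, Truro).
Pick 4: R4 covers 1 new cities (Oxford).
Greedy uses 4 routes. (The true minimum is 3.)

4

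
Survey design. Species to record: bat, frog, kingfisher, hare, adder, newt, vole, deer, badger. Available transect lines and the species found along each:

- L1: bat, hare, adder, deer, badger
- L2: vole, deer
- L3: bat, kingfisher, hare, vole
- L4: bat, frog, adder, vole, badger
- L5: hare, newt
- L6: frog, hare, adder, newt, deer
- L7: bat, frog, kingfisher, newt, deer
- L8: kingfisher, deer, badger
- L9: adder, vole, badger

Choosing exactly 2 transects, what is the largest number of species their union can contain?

8

Choosing L1, L7 covers {bat, frog, kingfisher, hare, adder, newt, deer, badger} — 8 species.
No choice of 2 transects does better; here vole is left uncovered.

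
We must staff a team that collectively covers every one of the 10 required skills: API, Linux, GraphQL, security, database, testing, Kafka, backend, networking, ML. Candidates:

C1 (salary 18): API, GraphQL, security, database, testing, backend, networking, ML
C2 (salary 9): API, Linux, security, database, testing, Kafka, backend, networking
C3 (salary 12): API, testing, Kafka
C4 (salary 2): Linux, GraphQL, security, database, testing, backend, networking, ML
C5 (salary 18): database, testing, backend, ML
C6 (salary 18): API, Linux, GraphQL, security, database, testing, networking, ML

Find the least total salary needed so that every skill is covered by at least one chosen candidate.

11

C2, C4 cover every skill at salary 9 + 2 = 11.
Any cover uses at least 2 candidates; among all covering selections none totals below 11.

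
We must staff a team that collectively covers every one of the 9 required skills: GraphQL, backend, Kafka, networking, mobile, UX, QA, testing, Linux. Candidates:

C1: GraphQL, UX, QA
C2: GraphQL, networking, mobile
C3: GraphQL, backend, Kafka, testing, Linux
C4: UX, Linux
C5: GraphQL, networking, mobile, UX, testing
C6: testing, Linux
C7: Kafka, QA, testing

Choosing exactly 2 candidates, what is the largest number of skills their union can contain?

8

Choosing C3, C5 covers {GraphQL, backend, Kafka, networking, mobile, UX, testing, Linux} — 8 skills.
No choice of 2 candidates does better; here QA is left uncovered.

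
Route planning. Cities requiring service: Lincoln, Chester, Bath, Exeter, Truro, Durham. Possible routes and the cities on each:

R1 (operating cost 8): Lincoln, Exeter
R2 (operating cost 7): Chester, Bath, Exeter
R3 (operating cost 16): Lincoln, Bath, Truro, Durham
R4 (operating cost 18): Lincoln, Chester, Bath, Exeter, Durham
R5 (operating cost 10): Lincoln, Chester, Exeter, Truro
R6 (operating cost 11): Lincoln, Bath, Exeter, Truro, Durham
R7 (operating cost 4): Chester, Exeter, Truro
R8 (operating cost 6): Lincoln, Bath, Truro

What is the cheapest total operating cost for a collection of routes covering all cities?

R6, R7 cover every city at operating cost 11 + 4 = 15.
Any cover uses at least 2 routes; among all covering selections none totals below 15.

15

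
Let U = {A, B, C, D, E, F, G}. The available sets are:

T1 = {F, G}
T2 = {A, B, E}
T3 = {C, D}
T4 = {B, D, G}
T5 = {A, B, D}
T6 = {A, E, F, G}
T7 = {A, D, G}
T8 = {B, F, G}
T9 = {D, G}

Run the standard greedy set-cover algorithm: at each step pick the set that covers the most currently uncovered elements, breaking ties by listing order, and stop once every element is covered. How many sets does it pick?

3

Pick 1: T6 covers 4 new elements (A, E, F, G).
Pick 2: T3 covers 2 new elements (C, D).
Pick 3: T2 covers 1 new elements (B).
Greedy uses 3 sets.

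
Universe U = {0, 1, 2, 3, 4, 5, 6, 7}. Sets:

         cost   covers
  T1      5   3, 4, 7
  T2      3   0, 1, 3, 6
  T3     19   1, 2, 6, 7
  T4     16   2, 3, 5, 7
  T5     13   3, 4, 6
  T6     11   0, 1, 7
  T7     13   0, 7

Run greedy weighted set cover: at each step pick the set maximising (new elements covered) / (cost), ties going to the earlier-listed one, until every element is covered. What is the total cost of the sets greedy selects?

24

Pick 1: T2 adds 4 new (0, 1, 3, 6) at cost 3 (ratio 4/3).
Pick 2: T1 adds 2 new (4, 7) at cost 5 (ratio 2/5).
Pick 3: T4 adds 2 new (2, 5) at cost 16 (ratio 2/16).
Greedy total cost: 3 + 5 + 16 = 24.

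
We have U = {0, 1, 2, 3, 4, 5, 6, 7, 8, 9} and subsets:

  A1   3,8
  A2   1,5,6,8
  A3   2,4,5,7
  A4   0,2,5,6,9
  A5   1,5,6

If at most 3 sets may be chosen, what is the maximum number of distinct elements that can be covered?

Choosing A1, A3, A4 covers {0, 2, 3, 4, 5, 6, 7, 8, 9} — 9 elements.
No choice of 3 sets does better; here 1 is left uncovered.

9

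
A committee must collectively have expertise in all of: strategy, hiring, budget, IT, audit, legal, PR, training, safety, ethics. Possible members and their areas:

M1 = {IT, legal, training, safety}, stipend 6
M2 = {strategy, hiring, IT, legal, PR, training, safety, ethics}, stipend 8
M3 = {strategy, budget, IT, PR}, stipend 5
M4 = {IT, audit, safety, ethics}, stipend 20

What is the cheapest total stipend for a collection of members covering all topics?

M2, M3, M4 cover every topic at stipend 8 + 5 + 20 = 33.
Any cover uses at least 3 members; among all covering selections none totals below 33.

33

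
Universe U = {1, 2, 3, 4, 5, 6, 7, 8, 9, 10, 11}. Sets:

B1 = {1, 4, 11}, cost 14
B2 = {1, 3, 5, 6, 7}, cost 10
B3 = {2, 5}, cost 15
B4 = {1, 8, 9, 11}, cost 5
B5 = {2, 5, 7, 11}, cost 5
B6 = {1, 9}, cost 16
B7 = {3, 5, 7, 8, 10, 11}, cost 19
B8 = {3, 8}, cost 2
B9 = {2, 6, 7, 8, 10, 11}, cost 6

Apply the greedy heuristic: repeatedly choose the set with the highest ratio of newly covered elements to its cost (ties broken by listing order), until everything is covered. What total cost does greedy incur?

32

Pick 1: B8 adds 2 new (3, 8) at cost 2 (ratio 2/2).
Pick 2: B9 adds 5 new (2, 6, 7, 10, 11) at cost 6 (ratio 5/6).
Pick 3: B4 adds 2 new (1, 9) at cost 5 (ratio 2/5).
Pick 4: B5 adds 1 new (5) at cost 5 (ratio 1/5).
Pick 5: B1 adds 1 new (4) at cost 14 (ratio 1/14).
Greedy total cost: 2 + 6 + 5 + 5 + 14 = 32.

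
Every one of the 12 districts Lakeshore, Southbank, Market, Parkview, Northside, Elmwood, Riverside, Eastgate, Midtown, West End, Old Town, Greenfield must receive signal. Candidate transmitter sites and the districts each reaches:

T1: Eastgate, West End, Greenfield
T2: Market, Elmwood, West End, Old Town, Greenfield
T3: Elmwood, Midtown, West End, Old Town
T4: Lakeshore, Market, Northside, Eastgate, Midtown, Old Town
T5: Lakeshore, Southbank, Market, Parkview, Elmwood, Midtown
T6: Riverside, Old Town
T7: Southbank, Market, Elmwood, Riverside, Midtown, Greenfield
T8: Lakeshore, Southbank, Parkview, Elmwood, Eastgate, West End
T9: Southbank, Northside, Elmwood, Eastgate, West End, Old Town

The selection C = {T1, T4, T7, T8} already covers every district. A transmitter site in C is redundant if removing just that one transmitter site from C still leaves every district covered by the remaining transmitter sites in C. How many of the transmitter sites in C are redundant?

Drop T1: the rest still cover every district — redundant.
Drop T4: Northside, Old Town uncovered — not redundant.
Drop T7: Riverside uncovered — not redundant.
Drop T8: Parkview uncovered — not redundant.
1 redundant: T1.

1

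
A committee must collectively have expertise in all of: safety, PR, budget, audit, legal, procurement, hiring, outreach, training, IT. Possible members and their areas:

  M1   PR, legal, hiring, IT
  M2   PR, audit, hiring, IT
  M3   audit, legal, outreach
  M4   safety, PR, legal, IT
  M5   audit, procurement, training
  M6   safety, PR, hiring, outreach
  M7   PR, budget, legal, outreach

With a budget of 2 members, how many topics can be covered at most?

7

Choosing M1, M5 covers {PR, audit, legal, procurement, hiring, training, IT} — 7 topics.
No choice of 2 members does better; here safety, budget, outreach are left uncovered.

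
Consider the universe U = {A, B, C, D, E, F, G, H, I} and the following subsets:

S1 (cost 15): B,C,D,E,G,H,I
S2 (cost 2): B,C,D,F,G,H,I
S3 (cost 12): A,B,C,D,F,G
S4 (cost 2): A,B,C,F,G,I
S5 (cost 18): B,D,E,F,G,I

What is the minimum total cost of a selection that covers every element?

S1, S4 cover every element at cost 15 + 2 = 17.
Any cover uses at least 2 sets; among all covering selections none totals below 17.

17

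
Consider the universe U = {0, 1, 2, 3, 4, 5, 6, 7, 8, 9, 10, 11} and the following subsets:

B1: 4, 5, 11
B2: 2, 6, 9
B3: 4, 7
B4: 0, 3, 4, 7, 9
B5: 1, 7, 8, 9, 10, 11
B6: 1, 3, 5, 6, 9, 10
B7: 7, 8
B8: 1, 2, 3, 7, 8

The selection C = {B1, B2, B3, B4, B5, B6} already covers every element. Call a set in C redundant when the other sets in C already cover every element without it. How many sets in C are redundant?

Drop B1: the rest still cover every element — redundant.
Drop B2: 2 uncovered — not redundant.
Drop B3: the rest still cover every element — redundant.
Drop B4: 0 uncovered — not redundant.
Drop B5: 8 uncovered — not redundant.
Drop B6: the rest still cover every element — redundant.
3 redundant: B1, B3, B6.

3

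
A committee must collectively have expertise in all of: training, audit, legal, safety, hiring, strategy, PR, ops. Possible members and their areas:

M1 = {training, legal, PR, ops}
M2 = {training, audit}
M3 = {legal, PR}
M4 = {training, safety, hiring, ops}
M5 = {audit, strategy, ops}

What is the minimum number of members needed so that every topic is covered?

3

M1, M4, M5 together cover {training, audit, legal, safety, hiring, strategy, PR, ops} — every topic.
No 2 of the 5 members cover everything (all 10 pairs fall short), so 3 is minimum.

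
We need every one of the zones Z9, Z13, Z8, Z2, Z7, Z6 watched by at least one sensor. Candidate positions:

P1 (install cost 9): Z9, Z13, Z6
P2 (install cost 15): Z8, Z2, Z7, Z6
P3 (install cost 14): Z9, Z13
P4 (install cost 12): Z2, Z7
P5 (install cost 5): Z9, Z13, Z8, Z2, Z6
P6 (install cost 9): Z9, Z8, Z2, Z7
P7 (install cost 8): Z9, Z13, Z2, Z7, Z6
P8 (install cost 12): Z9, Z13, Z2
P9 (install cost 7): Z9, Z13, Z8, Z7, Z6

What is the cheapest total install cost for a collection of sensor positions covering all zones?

12

P5, P9 cover every zone at install cost 5 + 7 = 12.
Any cover uses at least 2 sensor positions; among all covering selections none totals below 12.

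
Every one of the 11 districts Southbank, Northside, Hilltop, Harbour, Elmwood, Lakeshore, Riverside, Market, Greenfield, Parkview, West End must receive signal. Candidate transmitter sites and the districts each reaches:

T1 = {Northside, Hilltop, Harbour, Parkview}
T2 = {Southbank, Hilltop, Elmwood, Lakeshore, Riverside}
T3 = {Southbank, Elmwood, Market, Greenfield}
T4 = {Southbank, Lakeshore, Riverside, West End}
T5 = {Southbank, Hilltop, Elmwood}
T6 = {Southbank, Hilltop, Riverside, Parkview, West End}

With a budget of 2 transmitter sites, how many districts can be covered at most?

Choosing T1, T2 covers {Southbank, Northside, Hilltop, Harbour, Elmwood, Lakeshore, Riverside, Parkview} — 8 districts.
No choice of 2 transmitter sites does better; here Market, Greenfield, West End are left uncovered.

8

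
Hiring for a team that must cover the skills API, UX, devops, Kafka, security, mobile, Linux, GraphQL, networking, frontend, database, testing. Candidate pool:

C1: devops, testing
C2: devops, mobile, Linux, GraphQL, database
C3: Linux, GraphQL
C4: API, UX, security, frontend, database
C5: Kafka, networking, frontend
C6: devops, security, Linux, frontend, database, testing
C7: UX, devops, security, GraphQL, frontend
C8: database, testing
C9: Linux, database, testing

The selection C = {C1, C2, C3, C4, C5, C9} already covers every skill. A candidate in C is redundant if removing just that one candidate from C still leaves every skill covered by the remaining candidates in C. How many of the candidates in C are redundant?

3

Drop C1: the rest still cover every skill — redundant.
Drop C2: mobile uncovered — not redundant.
Drop C3: the rest still cover every skill — redundant.
Drop C4: API, UX, security uncovered — not redundant.
Drop C5: Kafka, networking uncovered — not redundant.
Drop C9: the rest still cover every skill — redundant.
3 redundant: C1, C3, C9.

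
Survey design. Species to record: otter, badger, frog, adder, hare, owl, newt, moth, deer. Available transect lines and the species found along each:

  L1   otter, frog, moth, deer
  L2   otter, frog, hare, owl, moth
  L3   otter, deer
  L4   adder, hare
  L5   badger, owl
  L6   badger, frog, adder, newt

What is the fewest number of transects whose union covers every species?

L1, L2, L6 together cover {otter, badger, frog, adder, hare, owl, newt, moth, deer} — every species.
No 2 of the 6 transects cover everything (all 15 pairs fall short), so 3 is minimum.

3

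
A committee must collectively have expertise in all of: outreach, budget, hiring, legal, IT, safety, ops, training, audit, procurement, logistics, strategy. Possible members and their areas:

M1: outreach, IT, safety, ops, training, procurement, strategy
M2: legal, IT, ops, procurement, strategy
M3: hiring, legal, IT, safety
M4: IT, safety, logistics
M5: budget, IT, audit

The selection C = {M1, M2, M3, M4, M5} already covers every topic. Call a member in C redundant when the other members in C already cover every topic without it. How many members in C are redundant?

Drop M1: outreach, training uncovered — not redundant.
Drop M2: the rest still cover every topic — redundant.
Drop M3: hiring uncovered — not redundant.
Drop M4: logistics uncovered — not redundant.
Drop M5: budget, audit uncovered — not redundant.
1 redundant: M2.

1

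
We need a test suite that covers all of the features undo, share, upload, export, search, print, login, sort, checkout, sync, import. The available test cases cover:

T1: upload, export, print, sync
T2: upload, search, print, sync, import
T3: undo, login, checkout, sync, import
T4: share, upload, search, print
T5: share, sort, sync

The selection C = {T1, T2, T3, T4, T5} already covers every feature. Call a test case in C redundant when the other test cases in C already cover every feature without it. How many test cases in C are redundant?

2

Drop T1: export uncovered — not redundant.
Drop T2: the rest still cover every feature — redundant.
Drop T3: undo, login, checkout uncovered — not redundant.
Drop T4: the rest still cover every feature — redundant.
Drop T5: sort uncovered — not redundant.
2 redundant: T2, T4.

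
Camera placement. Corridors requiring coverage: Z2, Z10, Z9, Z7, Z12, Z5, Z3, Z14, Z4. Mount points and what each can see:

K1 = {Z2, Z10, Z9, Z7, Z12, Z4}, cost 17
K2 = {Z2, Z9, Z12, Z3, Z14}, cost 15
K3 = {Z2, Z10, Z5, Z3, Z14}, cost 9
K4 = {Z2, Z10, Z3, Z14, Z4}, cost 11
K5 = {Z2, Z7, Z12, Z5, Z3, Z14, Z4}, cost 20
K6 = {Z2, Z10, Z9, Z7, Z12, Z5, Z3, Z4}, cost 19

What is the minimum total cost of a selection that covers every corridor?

26

K1, K3 cover every corridor at cost 17 + 9 = 26.
Any cover uses at least 2 camera mounts; among all covering selections none totals below 26.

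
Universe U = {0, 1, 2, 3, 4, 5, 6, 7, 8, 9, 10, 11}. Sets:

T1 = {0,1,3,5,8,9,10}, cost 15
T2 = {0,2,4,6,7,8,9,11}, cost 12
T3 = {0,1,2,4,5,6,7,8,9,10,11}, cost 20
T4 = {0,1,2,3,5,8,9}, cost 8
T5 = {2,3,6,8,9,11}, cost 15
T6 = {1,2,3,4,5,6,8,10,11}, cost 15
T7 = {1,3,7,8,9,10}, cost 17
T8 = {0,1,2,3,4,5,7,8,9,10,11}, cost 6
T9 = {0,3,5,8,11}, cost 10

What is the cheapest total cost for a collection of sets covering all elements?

18

T2, T8 cover every element at cost 12 + 6 = 18.
Any cover uses at least 2 sets; among all covering selections none totals below 18.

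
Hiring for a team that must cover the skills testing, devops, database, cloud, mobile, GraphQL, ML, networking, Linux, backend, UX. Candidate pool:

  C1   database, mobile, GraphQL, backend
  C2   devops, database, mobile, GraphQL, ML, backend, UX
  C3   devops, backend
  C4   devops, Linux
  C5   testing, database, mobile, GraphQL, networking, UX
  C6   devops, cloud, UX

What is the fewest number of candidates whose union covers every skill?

C2, C4, C5, C6 together cover {testing, devops, database, cloud, mobile, GraphQL, ML, networking, Linux, backend, UX} — every skill.
No 3 of the 6 candidates cover everything (all 20 triples fall short), so 4 is minimum.

4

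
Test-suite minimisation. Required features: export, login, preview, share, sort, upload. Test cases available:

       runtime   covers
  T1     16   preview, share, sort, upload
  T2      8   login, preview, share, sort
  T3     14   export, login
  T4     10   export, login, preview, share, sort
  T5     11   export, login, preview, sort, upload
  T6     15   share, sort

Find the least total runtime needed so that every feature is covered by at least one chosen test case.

19

T2, T5 cover every feature at runtime 8 + 11 = 19.
Any cover uses at least 2 test cases; among all covering selections none totals below 19.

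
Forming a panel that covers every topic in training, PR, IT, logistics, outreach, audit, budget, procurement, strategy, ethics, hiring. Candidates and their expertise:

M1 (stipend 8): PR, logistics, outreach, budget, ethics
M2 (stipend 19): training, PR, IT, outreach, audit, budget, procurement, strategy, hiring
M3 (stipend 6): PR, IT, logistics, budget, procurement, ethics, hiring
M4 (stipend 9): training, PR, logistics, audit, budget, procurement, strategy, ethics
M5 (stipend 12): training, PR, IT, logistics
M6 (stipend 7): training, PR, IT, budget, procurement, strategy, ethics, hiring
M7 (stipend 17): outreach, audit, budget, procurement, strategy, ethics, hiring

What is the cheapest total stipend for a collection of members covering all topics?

M1, M3, M4 cover every topic at stipend 8 + 6 + 9 = 23.
Any cover uses at least 2 members; among all covering selections none totals below 23.

23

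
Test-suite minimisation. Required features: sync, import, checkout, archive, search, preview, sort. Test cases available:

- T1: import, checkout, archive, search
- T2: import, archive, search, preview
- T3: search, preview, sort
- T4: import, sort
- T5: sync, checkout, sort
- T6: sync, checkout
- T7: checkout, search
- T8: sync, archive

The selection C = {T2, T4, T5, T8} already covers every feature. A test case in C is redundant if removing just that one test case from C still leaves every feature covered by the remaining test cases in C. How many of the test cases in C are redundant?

Drop T2: search, preview uncovered — not redundant.
Drop T4: the rest still cover every feature — redundant.
Drop T5: checkout uncovered — not redundant.
Drop T8: the rest still cover every feature — redundant.
2 redundant: T4, T8.

2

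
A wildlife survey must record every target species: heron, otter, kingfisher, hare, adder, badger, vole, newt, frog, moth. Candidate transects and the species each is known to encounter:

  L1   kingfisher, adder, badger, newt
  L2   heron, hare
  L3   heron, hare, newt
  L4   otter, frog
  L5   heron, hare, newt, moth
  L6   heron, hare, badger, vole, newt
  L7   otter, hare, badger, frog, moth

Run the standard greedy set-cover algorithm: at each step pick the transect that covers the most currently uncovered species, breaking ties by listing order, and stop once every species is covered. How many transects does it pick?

3

Pick 1: L6 covers 5 new species (heron, hare, badger, vole, newt).
Pick 2: L7 covers 3 new species (otter, frog, moth).
Pick 3: L1 covers 2 new species (kingfisher, adder).
Greedy uses 3 transects.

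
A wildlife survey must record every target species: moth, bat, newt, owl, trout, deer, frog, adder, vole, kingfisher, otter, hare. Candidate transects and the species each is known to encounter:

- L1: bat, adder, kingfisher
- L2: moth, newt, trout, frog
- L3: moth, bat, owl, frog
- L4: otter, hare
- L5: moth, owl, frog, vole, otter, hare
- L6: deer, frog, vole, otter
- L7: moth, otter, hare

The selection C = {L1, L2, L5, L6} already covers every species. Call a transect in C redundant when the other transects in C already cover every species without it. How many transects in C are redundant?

Drop L1: bat, adder, kingfisher uncovered — not redundant.
Drop L2: newt, trout uncovered — not redundant.
Drop L5: owl, hare uncovered — not redundant.
Drop L6: deer uncovered — not redundant.
None of the transects in C is redundant.

0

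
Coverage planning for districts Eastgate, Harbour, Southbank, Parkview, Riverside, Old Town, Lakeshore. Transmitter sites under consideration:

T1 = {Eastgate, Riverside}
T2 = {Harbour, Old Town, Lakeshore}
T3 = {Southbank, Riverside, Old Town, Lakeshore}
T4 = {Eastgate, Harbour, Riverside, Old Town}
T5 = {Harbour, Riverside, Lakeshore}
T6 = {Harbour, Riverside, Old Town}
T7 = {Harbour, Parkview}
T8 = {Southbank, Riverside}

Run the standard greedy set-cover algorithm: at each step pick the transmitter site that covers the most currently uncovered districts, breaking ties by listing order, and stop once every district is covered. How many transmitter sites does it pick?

Pick 1: T3 covers 4 new districts (Southbank, Riverside, Old Town, Lakeshore).
Pick 2: T4 covers 2 new districts (Eastgate, Harbour).
Pick 3: T7 covers 1 new districts (Parkview).
Greedy uses 3 transmitter sites.

3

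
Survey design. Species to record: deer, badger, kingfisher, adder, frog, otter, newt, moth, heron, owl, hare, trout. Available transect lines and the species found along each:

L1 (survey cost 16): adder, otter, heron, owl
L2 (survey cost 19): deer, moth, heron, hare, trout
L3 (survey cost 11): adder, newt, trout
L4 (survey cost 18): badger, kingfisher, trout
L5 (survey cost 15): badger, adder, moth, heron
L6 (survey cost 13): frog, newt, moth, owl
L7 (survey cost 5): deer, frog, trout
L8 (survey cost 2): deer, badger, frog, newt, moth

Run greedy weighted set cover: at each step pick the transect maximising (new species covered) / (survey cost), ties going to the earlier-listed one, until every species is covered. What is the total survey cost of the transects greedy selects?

60

Pick 1: L8 adds 5 new (deer, badger, frog, newt, moth) at survey cost 2 (ratio 5/2).
Pick 2: L1 adds 4 new (adder, otter, heron, owl) at survey cost 16 (ratio 4/16).
Pick 3: L7 adds 1 new (trout) at survey cost 5 (ratio 1/5).
Pick 4: L4 adds 1 new (kingfisher) at survey cost 18 (ratio 1/18).
Pick 5: L2 adds 1 new (hare) at survey cost 19 (ratio 1/19).
Greedy total survey cost: 2 + 16 + 5 + 18 + 19 = 60. (The true optimum is 55, so greedy overshoots here.)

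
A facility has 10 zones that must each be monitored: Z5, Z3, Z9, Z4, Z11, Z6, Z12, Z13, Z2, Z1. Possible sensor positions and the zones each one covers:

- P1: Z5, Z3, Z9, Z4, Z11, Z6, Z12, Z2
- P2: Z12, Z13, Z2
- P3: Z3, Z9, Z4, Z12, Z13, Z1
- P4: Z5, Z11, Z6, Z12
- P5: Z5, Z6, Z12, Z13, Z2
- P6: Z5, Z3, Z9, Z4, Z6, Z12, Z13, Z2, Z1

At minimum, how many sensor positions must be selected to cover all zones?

2

P1, P3 together cover {Z5, Z3, Z9, Z4, Z11, Z6, Z12, Z13, Z2, Z1} — every zone.
No single sensor position contains all 10 zones, so 2 is optimal.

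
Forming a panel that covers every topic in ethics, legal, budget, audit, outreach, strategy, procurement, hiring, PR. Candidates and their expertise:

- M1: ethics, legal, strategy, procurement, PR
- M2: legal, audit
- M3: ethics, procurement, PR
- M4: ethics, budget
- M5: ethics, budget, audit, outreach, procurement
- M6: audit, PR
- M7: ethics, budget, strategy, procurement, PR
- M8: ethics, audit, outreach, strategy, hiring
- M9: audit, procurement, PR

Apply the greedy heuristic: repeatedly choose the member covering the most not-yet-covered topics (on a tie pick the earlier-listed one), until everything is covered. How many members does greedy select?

Pick 1: M1 covers 5 new topics (ethics, legal, strategy, procurement, PR).
Pick 2: M5 covers 3 new topics (budget, audit, outreach).
Pick 3: M8 covers 1 new topics (hiring).
Greedy uses 3 members.

3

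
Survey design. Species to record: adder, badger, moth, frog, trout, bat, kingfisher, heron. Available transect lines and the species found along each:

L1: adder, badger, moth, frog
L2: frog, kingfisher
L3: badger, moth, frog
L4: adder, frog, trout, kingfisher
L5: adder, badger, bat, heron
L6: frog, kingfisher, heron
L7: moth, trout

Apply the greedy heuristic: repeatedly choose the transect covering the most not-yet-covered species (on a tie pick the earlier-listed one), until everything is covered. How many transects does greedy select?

Pick 1: L1 covers 4 new species (adder, badger, moth, frog).
Pick 2: L4 covers 2 new species (trout, kingfisher).
Pick 3: L5 covers 2 new species (bat, heron).
Greedy uses 3 transects.

3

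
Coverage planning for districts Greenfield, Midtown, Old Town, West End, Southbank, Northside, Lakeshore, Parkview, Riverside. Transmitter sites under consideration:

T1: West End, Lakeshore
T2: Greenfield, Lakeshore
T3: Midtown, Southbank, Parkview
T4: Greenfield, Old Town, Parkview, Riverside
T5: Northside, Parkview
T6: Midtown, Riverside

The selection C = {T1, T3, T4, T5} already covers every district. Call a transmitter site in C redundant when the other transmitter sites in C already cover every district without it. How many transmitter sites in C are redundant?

0

Drop T1: West End, Lakeshore uncovered — not redundant.
Drop T3: Midtown, Southbank uncovered — not redundant.
Drop T4: Greenfield, Old Town, Riverside uncovered — not redundant.
Drop T5: Northside uncovered — not redundant.
None of the transmitter sites in C is redundant.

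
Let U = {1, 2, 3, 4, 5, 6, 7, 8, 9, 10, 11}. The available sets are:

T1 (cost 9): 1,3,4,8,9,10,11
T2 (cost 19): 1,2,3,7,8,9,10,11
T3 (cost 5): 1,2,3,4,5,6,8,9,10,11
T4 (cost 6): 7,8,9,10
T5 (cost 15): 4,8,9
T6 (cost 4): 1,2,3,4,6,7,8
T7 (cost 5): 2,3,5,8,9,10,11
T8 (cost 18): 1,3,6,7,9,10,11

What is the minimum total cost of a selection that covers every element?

9

T3, T6 cover every element at cost 5 + 4 = 9.
Any cover uses at least 2 sets; among all covering selections none totals below 9.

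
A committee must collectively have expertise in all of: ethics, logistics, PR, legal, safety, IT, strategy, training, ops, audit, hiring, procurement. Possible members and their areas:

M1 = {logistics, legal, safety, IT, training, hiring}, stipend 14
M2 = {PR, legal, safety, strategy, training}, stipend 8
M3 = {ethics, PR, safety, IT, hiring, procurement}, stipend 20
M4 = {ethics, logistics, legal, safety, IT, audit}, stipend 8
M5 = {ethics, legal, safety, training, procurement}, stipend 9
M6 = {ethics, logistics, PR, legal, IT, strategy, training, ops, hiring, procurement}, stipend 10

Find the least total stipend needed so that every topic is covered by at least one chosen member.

M4, M6 cover every topic at stipend 8 + 10 = 18.
Any cover uses at least 2 members; among all covering selections none totals below 18.

18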